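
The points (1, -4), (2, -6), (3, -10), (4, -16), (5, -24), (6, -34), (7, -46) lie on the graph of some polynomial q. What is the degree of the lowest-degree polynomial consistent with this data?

Forward differences of the values at u = 1, 2, 3, 4, 5, 6, 7:
  q  : -4  -6  -10  -16  -24  -34  -46
  Δ  : -2  -4  -6  -8  -10  -12
  Δ^2: -2  -2  -2  -2  -2
  Δ^3: 0  0  0  0
  Δ^4: 0  0  0
  Δ^5: 0  0
  Δ^6: 0
The second differences are constant (-2) and nonzero, while all higher differences vanish, so the minimal degree is 2.

2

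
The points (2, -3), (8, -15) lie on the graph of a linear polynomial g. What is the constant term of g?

1

Write g(u) = au + b. Substituting each data point gives a linear system:
  2a + b = -3
  8a + b = -15
Solving the system yields a = -2, b = 1.
So g(u) = -2u + 1.
The constant term is 1.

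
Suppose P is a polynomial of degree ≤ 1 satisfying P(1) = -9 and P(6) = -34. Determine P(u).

P(u) = -5u - 4

Using the Lagrange interpolation formula with nodes 1, 6:
  L_0(u) = (u - 6) / -5
  L_1(u) = (u - 1) / 5
Then P(u) = -9·L_0(u) - 34·L_1(u).
Expanding and collecting terms gives P(u) = -5u - 4.
Check: P(6) = -34. ✓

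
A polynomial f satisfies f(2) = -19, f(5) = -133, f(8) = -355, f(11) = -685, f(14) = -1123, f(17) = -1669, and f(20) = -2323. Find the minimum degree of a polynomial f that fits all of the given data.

Forward differences of the values at u = 2, 5, 8, 11, 14, 17, 20:
  f  : -19  -133  -355  -685  -1123  -1669  -2323
  Δ  : -114  -222  -330  -438  -546  -654
  Δ^2: -108  -108  -108  -108  -108
  Δ^3: 0  0  0  0
  Δ^4: 0  0  0
  Δ^5: 0  0
  Δ^6: 0
The second differences are constant (-108) and nonzero, while all higher differences vanish, so the minimal degree is 2.

2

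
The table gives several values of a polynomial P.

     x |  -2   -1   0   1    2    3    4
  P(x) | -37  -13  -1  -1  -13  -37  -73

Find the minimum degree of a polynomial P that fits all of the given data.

2

Forward differences of the values at x = -2, -1, 0, 1, 2, 3, 4:
  P  : -37  -13  -1  -1  -13  -37  -73
  Δ  : 24  12  0  -12  -24  -36
  Δ^2: -12  -12  -12  -12  -12
  Δ^3: 0  0  0  0
  Δ^4: 0  0  0
  Δ^5: 0  0
  Δ^6: 0
The second differences are constant (-12) and nonzero, while all higher differences vanish, so the minimal degree is 2.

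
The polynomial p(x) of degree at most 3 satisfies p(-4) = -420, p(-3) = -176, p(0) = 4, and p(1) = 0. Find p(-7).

Write p(x) = ax^3 + bx^2 + cx + d. Substituting each data point gives a linear system:
  -64a + 16b - 4c + d = -420
  -27a + 9b - 3c + d = -176
  d = 4
  a + b + c + d = 0
Solving the system yields a = 6, b = -4, c = -6, d = 4.
So p(x) = 6x³ - 4x² - 6x + 4.
Then p(-7) = -2208.

-2208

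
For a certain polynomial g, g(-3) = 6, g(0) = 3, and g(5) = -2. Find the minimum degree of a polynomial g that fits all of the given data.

1

Divided differences on the nodes -3, 0, 5:
  order 0: 6  3  -2
  order 1: -1  -1
  order 2: 0
The order-1 divided differences are all -1 (nonzero) and every higher order vanishes, so the data lies on a polynomial of degree exactly 1.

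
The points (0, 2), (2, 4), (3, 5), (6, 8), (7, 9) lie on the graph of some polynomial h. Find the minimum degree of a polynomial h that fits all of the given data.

Divided differences on the nodes 0, 2, 3, 6, 7:
  order 0: 2  4  5  8  9
  order 1: 1  1  1  1
  order 2: 0  0  0
  order 3: 0  0
  order 4: 0
The order-1 divided differences are all 1 (nonzero) and every higher order vanishes, so the data lies on a polynomial of degree exactly 1.

1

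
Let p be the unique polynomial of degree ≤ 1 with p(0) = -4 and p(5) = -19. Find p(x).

p(x) = -3x - 4

Using the Lagrange interpolation formula with nodes 0, 5:
  L_0(x) = (x - 5) / -5
  L_1(x) = x / 5
Then p(x) = -4·L_0(x) - 19·L_1(x).
Expanding and collecting terms gives p(x) = -3x - 4.
Check: p(0) = -4. ✓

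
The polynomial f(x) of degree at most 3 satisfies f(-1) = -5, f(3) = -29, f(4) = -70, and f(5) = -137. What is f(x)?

f(x) = -x^3 - x^2 + 3x - 2

Write f(x) = ax^3 + bx^2 + cx + d. Substituting each data point gives a linear system:
  -a + b - c + d = -5
  27a + 9b + 3c + d = -29
  64a + 16b + 4c + d = -70
  125a + 25b + 5c + d = -137
Solving the system yields a = -1, b = -1, c = 3, d = -2.
So f(x) = -x^3 - x^2 + 3x - 2.
Check: f(5) = -137. ✓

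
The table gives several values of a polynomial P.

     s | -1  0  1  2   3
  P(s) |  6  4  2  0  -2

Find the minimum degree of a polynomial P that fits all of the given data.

1

Forward differences of the values at s = -1, 0, 1, 2, 3:
  P  : 6  4  2  0  -2
  Δ  : -2  -2  -2  -2
  Δ^2: 0  0  0
  Δ^3: 0  0
  Δ^4: 0
The first differences are constant (-2) and nonzero, while all higher differences vanish, so the minimal degree is 1.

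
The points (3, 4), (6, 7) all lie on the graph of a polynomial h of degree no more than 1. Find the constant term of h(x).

Write h(x) = ax + b. Substituting each data point gives a linear system:
  3a + b = 4
  6a + b = 7
Solving the system yields a = 1, b = 1.
So h(x) = x + 1.
The constant term is 1.

1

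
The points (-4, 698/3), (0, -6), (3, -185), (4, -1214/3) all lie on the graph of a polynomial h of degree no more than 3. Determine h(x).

h(x) = -5x^3 - 5x^2 + (1/3)x - 6

Write h(x) = ax^3 + bx^2 + cx + d. Substituting each data point gives a linear system:
  -64a + 16b - 4c + d = 698/3
  d = -6
  27a + 9b + 3c + d = -185
  64a + 16b + 4c + d = -1214/3
Solving the system yields a = -5, b = -5, c = 1/3, d = -6.
So h(x) = -5x^3 - 5x^2 + (1/3)x - 6.
Check: h(3) = -185. ✓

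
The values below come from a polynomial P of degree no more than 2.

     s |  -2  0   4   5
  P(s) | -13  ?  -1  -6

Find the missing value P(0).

-1

The 3 known points determine the degree-2 polynomial uniquely.
Write P(s) = as^2 + bs + c. Substituting each data point gives a linear system:
  4a - 2b + c = -13
  16a + 4b + c = -1
  25a + 5b + c = -6
Solving the system yields a = -1, b = 4, c = -1.
So P(s) = -s^2 + 4s - 1.
Then P(0) = -1.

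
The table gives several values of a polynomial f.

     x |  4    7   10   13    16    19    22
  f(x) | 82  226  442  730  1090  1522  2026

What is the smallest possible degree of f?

Forward differences of the values at x = 4, 7, 10, 13, 16, 19, 22:
  f  : 82  226  442  730  1090  1522  2026
  Δ  : 144  216  288  360  432  504
  Δ^2: 72  72  72  72  72
  Δ^3: 0  0  0  0
  Δ^4: 0  0  0
  Δ^5: 0  0
  Δ^6: 0
The second differences are constant (72) and nonzero, while all higher differences vanish, so the minimal degree is 2.

2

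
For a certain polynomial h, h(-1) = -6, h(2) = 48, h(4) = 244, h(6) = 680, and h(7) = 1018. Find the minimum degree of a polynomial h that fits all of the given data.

3

Divided differences on the nodes -1, 2, 4, 6, 7:
  order 0: -6  48  244  680  1018
  order 1: 18  98  218  338
  order 2: 16  30  40
  order 3: 2  2
  order 4: 0
The order-3 divided differences are all 2 (nonzero) and every higher order vanishes, so the data lies on a polynomial of degree exactly 3.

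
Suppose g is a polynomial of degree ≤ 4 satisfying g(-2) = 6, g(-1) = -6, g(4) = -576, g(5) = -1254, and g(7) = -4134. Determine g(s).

g(s) = -s^4 - 5s^3 - s^2 + 5s - 4

Write g(s) = as^4 + bs^3 + cs^2 + ds + e. Substituting each data point gives a linear system:
  16a - 8b + 4c - 2d + e = 6
  a - b + c - d + e = -6
  256a + 64b + 16c + 4d + e = -576
  625a + 125b + 25c + 5d + e = -1254
  2401a + 343b + 49c + 7d + e = -4134
Solving the system yields a = -1, b = -5, c = -1, d = 5, e = -4.
So g(s) = -s^4 - 5s^3 - s^2 + 5s - 4.
Check: g(7) = -4134. ✓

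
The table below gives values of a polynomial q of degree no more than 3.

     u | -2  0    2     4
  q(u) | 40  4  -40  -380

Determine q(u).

Write q(u) = au^3 + bu^2 + cu + d. Substituting each data point gives a linear system:
  -8a + 4b - 2c + d = 40
  d = 4
  8a + 4b + 2c + d = -40
  64a + 16b + 4c + d = -380
Solving the system yields a = -6, b = -1, c = 4, d = 4.
So q(u) = -6u^3 - u^2 + 4u + 4.
Check: q(-2) = 40. ✓

q(u) = -6u^3 - u^2 + 4u + 4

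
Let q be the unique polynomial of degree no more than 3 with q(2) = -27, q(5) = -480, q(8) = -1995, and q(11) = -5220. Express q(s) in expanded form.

q(s) = -4s^3 + s^2 - 2s + 5

Write q(s) = as^3 + bs^2 + cs + d. Substituting each data point gives a linear system:
  8a + 4b + 2c + d = -27
  125a + 25b + 5c + d = -480
  512a + 64b + 8c + d = -1995
  1331a + 121b + 11c + d = -5220
Solving the system yields a = -4, b = 1, c = -2, d = 5.
So q(s) = -4s³ + s² - 2s + 5.
Check: q(8) = -1995. ✓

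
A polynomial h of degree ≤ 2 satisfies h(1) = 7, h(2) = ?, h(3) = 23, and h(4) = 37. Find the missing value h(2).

13

On equispaced nodes a degree-2 polynomial has vanishing third forward difference, so
  - h(1) + 3·h(2) - 3·h(3) + h(4) = 0.
Substituting the known values and solving for h(2):
  3·h(2) = 39
  h(2) = 13.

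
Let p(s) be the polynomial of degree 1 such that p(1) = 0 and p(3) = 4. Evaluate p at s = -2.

Using the Lagrange interpolation formula with nodes 1, 3:
  L_0(s) = (s - 3) / -2
  L_1(s) = (s - 1) / 2
Then p(s) = 0·L_0(s) + 4·L_1(s).
Expanding and collecting terms gives p(s) = 2s - 2.
Evaluating at s = -2: p(-2) = -6.

-6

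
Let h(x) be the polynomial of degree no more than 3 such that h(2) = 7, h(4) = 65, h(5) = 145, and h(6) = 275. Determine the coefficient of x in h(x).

Write h(x) = ax^3 + bx^2 + cx + d. Substituting each data point gives a linear system:
  8a + 4b + 2c + d = 7
  64a + 16b + 4c + d = 65
  125a + 25b + 5c + d = 145
  216a + 36b + 6c + d = 275
Solving the system yields a = 2, b = -5, c = 3, d = 5.
So h(x) = 2x^3 - 5x^2 + 3x + 5.
The coefficient of x is 3.

3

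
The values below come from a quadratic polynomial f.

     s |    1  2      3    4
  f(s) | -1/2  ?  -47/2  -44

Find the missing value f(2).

-9

The 3 known points determine the degree-2 polynomial uniquely.
Write f(s) = as^2 + bs + c. Substituting each data point gives a linear system:
  a + b + c = -1/2
  9a + 3b + c = -47/2
  16a + 4b + c = -44
Solving the system yields a = -3, b = 1/2, c = 2.
So f(s) = -3s² + (1/2)s + 2.
Then f(2) = -9.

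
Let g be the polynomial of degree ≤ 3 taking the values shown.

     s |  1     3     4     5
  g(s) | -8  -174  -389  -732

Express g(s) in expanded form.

g(s) = -5s^3 - 4s^2 - 2s + 3

Using the Lagrange interpolation formula with nodes 1, 3, 4, 5:
  L_0(s) = (s - 3)(s - 4)(s - 5) / -24
  L_1(s) = (s - 1)(s - 4)(s - 5) / 4
  L_2(s) = (s - 1)(s - 3)(s - 5) / -3
  L_3(s) = (s - 1)(s - 3)(s - 4) / 8
Then g(s) = -8·L_0(s) - 174·L_1(s) - 389·L_2(s) - 732·L_3(s).
Expanding and collecting terms gives g(s) = -5s^3 - 4s^2 - 2s + 3.
Check: g(3) = -174. ✓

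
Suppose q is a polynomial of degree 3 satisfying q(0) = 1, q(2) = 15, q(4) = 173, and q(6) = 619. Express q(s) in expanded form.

q(s) = 3s^3 - 5s + 1

Using the Lagrange interpolation formula with nodes 0, 2, 4, 6:
  L_0(s) = (s - 2)(s - 4)(s - 6) / -48
  L_1(s) = s(s - 4)(s - 6) / 16
  L_2(s) = s(s - 2)(s - 6) / -16
  L_3(s) = s(s - 2)(s - 4) / 48
Then q(s) = 1·L_0(s) + 15·L_1(s) + 173·L_2(s) + 619·L_3(s).
Expanding and collecting terms gives q(s) = 3s^3 - 5s + 1.
Check: q(4) = 173. ✓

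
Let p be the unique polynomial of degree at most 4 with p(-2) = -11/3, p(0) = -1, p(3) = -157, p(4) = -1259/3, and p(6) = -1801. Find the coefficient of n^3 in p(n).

Write p(n) = an^4 + bn^3 + cn^2 + dn + e. Substituting each data point gives a linear system:
  16a - 8b + 4c - 2d + e = -11/3
  e = -1
  81a + 27b + 9c + 3d + e = -157
  256a + 64b + 16c + 4d + e = -1259/3
  1296a + 216b + 36c + 6d + e = -1801
Solving the system yields a = -1, b = -2, c = -5/3, d = -2, e = -1.
So p(n) = -n^4 - 2n^3 - (5/3)n^2 - 2n - 1.
The coefficient of n^3 is -2.

-2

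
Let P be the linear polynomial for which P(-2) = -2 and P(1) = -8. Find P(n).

Using the Lagrange interpolation formula with nodes -2, 1:
  L_0(n) = (n - 1) / -3
  L_1(n) = (n + 2) / 3
Then P(n) = -2·L_0(n) - 8·L_1(n).
Expanding and collecting terms gives P(n) = -2n - 6.
Check: P(-2) = -2. ✓

P(n) = -2n - 6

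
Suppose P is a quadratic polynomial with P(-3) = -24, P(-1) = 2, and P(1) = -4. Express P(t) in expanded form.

Using the Lagrange interpolation formula with nodes -3, -1, 1:
  L_0(t) = (t + 1)(t - 1) / 8
  L_1(t) = (t + 3)(t - 1) / -4
  L_2(t) = (t + 3)(t + 1) / 8
Then P(t) = -24·L_0(t) + 2·L_1(t) - 4·L_2(t).
Expanding and collecting terms gives P(t) = -4t² - 3t + 3.
Check: P(-1) = 2. ✓

P(t) = -4t^2 - 3t + 3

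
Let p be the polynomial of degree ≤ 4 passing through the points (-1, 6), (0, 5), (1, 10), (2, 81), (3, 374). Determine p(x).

Write p(x) = ax^4 + bx^3 + cx^2 + dx + e. Substituting each data point gives a linear system:
  a - b + c - d + e = 6
  e = 5
  a + b + c + d + e = 10
  16a + 8b + 4c + 2d + e = 81
  81a + 27b + 9c + 3d + e = 374
Solving the system yields a = 4, b = 2, c = -1, d = 0, e = 5.
So p(x) = 4x^4 + 2x^3 - x^2 + 5.
Check: p(0) = 5. ✓

p(x) = 4x^4 + 2x^3 - x^2 + 5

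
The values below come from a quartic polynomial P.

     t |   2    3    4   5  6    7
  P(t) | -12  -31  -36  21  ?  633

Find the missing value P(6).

The 5 known points determine the degree-4 polynomial uniquely.
Write P(t) = at^4 + bt^3 + ct^2 + dt + e. Substituting each data point gives a linear system:
  16a + 8b + 4c + 2d + e = -12
  81a + 27b + 9c + 3d + e = -31
  256a + 64b + 16c + 4d + e = -36
  625a + 125b + 25c + 5d + e = 21
  2401a + 343b + 49c + 7d + e = 633
Solving the system yields a = 1, b = -6, c = 6, d = 0, e = -4.
So P(t) = t^4 - 6t^3 + 6t^2 - 4.
Then P(6) = 212.

212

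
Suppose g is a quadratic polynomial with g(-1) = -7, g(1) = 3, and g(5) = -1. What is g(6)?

Using the Lagrange interpolation formula with nodes -1, 1, 5:
  L_0(x) = (x - 1)(x - 5) / 12
  L_1(x) = (x + 1)(x - 5) / -8
  L_2(x) = (x + 1)(x - 1) / 24
Then g(x) = -7·L_0(x) + 3·L_1(x) - 1·L_2(x).
Expanding and collecting terms gives g(x) = -x² + 5x - 1.
Evaluating at x = 6: g(6) = -7.

-7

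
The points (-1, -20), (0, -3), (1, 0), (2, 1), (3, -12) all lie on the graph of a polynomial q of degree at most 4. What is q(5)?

-248

Forward differences of the values at x = -1, 0, 1, 2, 3:
  q  : -20  -3  0  1  -12
  Δ  : 17  3  1  -13
  Δ^2: -14  -2  -14
  Δ^3: 12  -12
  Δ^4: -24
The fourth differences are constant, confirming degree 4.
Interpolating (Newton forward form) and evaluating at x = 5 gives q(5) = -248.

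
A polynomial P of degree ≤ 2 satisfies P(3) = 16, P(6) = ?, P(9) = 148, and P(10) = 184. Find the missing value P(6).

The 3 known points determine the degree-2 polynomial uniquely.
Write P(s) = as^2 + bs + c. Substituting each data point gives a linear system:
  9a + 3b + c = 16
  81a + 9b + c = 148
  100a + 10b + c = 184
Solving the system yields a = 2, b = -2, c = 4.
So P(s) = 2s² - 2s + 4.
Then P(6) = 64.

64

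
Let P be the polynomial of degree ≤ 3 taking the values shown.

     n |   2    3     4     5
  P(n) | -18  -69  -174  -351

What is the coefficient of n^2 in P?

Write P(n) = an^3 + bn^2 + cn + d. Substituting each data point gives a linear system:
  8a + 4b + 2c + d = -18
  27a + 9b + 3c + d = -69
  64a + 16b + 4c + d = -174
  125a + 25b + 5c + d = -351
Solving the system yields a = -3, b = 0, c = 6, d = -6.
So P(n) = -3n^3 + 6n - 6.
The coefficient of n^2 is 0.

0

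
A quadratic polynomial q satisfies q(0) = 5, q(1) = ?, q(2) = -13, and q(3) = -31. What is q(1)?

-1

On equispaced nodes a degree-2 polynomial has vanishing third forward difference, so
  - q(0) + 3·q(1) - 3·q(2) + q(3) = 0.
Substituting the known values and solving for q(1):
  3·q(1) = -3
  q(1) = -1.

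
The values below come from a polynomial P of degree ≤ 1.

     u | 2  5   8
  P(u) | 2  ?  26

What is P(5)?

14

On equispaced nodes a degree-1 polynomial has vanishing second forward difference, so
  P(2) - 2·P(5) + P(8) = 0.
Substituting the known values and solving for P(5):
  -2·P(5) = -28
  P(5) = 14.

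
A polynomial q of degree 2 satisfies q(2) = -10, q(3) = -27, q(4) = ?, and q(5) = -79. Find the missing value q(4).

On equispaced nodes a degree-2 polynomial has vanishing third forward difference, so
  - q(2) + 3·q(3) - 3·q(4) + q(5) = 0.
Substituting the known values and solving for q(4):
  -3·q(4) = 150
  q(4) = -50.

-50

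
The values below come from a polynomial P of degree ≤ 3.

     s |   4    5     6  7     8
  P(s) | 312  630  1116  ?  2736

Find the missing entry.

1806

The 4 known points determine the degree-3 polynomial uniquely.
Write P(s) = as^3 + bs^2 + cs + d. Substituting each data point gives a linear system:
  64a + 16b + 4c + d = 312
  125a + 25b + 5c + d = 630
  216a + 36b + 6c + d = 1116
  512a + 64b + 8c + d = 2736
Solving the system yields a = 6, b = -6, c = 6, d = 0.
So P(s) = 6s³ - 6s² + 6s.
Then P(7) = 1806.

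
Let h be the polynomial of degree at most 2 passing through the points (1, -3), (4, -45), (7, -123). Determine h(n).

Write h(n) = an^2 + bn + c. Substituting each data point gives a linear system:
  a + b + c = -3
  16a + 4b + c = -45
  49a + 7b + c = -123
Solving the system yields a = -2, b = -4, c = 3.
So h(n) = -2n^2 - 4n + 3.
Check: h(1) = -3. ✓

h(n) = -2n^2 - 4n + 3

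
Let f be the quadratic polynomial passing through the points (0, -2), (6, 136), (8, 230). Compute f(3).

Write f(s) = as^2 + bs + c. Substituting each data point gives a linear system:
  c = -2
  36a + 6b + c = 136
  64a + 8b + c = 230
Solving the system yields a = 3, b = 5, c = -2.
So f(s) = 3s^2 + 5s - 2.
Then f(3) = 40.

40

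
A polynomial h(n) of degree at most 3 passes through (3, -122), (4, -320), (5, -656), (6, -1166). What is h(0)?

4

Write h(n) = an^3 + bn^2 + cn + d. Substituting each data point gives a linear system:
  27a + 9b + 3c + d = -122
  64a + 16b + 4c + d = -320
  125a + 25b + 5c + d = -656
  216a + 36b + 6c + d = -1166
Solving the system yields a = -6, b = 3, c = 3, d = 4.
So h(n) = -6n^3 + 3n^2 + 3n + 4.
Then h(0) = 4.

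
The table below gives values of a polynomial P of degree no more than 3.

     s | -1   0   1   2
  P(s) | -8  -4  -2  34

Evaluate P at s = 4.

Using the Lagrange interpolation formula with nodes -1, 0, 1, 2:
  L_0(s) = s(s - 1)(s - 2) / -6
  L_1(s) = (s + 1)(s - 1)(s - 2) / 2
  L_2(s) = (s + 1)s(s - 2) / -2
  L_3(s) = (s + 1)s(s - 1) / 6
Then P(s) = -8·L_0(s) - 4·L_1(s) - 2·L_2(s) + 34·L_3(s).
Expanding and collecting terms gives P(s) = 6s^3 - s^2 - 3s - 4.
Evaluating at s = 4: P(4) = 352.

352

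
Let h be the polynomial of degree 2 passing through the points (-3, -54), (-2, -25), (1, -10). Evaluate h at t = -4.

-95

Using the Lagrange interpolation formula with nodes -3, -2, 1:
  L_0(t) = (t + 2)(t - 1) / 4
  L_1(t) = (t + 3)(t - 1) / -3
  L_2(t) = (t + 3)(t + 2) / 12
Then h(t) = -54·L_0(t) - 25·L_1(t) - 10·L_2(t).
Expanding and collecting terms gives h(t) = -6t^2 - t - 3.
Evaluating at t = -4: h(-4) = -95.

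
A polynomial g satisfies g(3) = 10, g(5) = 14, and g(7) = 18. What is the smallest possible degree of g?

Forward differences of the values at x = 3, 5, 7:
  g  : 10  14  18
  Δ  : 4  4
  Δ^2: 0
The first differences are constant (4) and nonzero, while all higher differences vanish, so the minimal degree is 1.

1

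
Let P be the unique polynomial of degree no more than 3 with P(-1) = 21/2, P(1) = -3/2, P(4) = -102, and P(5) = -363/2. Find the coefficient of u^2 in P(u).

-3/2

Write P(u) = au^3 + bu^2 + cu + d. Substituting each data point gives a linear system:
  -a + b - c + d = 21/2
  a + b + c + d = -3/2
  64a + 16b + 4c + d = -102
  125a + 25b + 5c + d = -363/2
Solving the system yields a = -1, b = -3/2, c = -5, d = 6.
So P(u) = -u³ - (3/2)u² - 5u + 6.
The coefficient of u^2 is -3/2.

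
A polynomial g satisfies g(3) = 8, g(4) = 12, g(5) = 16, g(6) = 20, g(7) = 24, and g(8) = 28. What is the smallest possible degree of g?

1

Forward differences of the values at n = 3, 4, 5, 6, 7, 8:
  g  : 8  12  16  20  24  28
  Δ  : 4  4  4  4  4
  Δ^2: 0  0  0  0
  Δ^3: 0  0  0
  Δ^4: 0  0
  Δ^5: 0
The first differences are constant (4) and nonzero, while all higher differences vanish, so the minimal degree is 1.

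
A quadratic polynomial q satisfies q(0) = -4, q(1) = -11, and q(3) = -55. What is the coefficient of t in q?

Write q(t) = at^2 + bt + c. Substituting each data point gives a linear system:
  c = -4
  a + b + c = -11
  9a + 3b + c = -55
Solving the system yields a = -5, b = -2, c = -4.
So q(t) = -5t² - 2t - 4.
The coefficient of t is -2.

-2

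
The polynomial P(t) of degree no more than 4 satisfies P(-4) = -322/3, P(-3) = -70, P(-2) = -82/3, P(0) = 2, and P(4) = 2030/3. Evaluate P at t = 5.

Using the Lagrange interpolation formula with nodes -4, -3, -2, 0, 4:
  L_0(t) = (t + 3)(t + 2)t(t - 4) / 64
  L_1(t) = (t + 4)(t + 2)t(t - 4) / -21
  L_2(t) = (t + 4)(t + 3)t(t - 4) / 24
  L_3(t) = (t + 4)(t + 3)(t + 2)(t - 4) / -96
  L_4(t) = (t + 4)(t + 3)(t + 2)t / 1344
Then P(t) = -322/3·L_0(t) - 70·L_1(t) - 82/3·L_2(t) + 2·L_3(t) + 2030/3·L_4(t).
Expanding and collecting terms gives P(t) = t^4 + 6t^3 + (5/3)t^2 + 2t + 2.
Evaluating at t = 5: P(5) = 4286/3.

4286/3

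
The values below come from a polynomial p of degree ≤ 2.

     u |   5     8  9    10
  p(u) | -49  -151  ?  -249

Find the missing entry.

The 3 known points determine the degree-2 polynomial uniquely.
Write p(u) = au^2 + bu + c. Substituting each data point gives a linear system:
  25a + 5b + c = -49
  64a + 8b + c = -151
  100a + 10b + c = -249
Solving the system yields a = -3, b = 5, c = 1.
So p(u) = -3u² + 5u + 1.
Then p(9) = -197.

-197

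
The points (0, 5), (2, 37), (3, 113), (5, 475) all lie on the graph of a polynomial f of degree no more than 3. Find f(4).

253

Write f(x) = ax^3 + bx^2 + cx + d. Substituting each data point gives a linear system:
  d = 5
  8a + 4b + 2c + d = 37
  27a + 9b + 3c + d = 113
  125a + 25b + 5c + d = 475
Solving the system yields a = 3, b = 5, c = -6, d = 5.
So f(x) = 3x^3 + 5x^2 - 6x + 5.
Then f(4) = 253.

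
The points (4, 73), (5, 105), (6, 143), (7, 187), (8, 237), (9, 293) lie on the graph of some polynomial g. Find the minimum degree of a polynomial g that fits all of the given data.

Forward differences of the values at s = 4, 5, 6, 7, 8, 9:
  g  : 73  105  143  187  237  293
  Δ  : 32  38  44  50  56
  Δ^2: 6  6  6  6
  Δ^3: 0  0  0
  Δ^4: 0  0
  Δ^5: 0
The second differences are constant (6) and nonzero, while all higher differences vanish, so the minimal degree is 2.

2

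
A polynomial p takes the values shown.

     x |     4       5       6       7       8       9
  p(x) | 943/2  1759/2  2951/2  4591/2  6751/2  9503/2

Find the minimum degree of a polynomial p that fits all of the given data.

3

Forward differences of the values at x = 4, 5, 6, 7, 8, 9:
  p  : 943/2  1759/2  2951/2  4591/2  6751/2  9503/2
  Δ  : 408  596  820  1080  1376
  Δ^2: 188  224  260  296
  Δ^3: 36  36  36
  Δ^4: 0  0
  Δ^5: 0
The third differences are constant (36) and nonzero, while all higher differences vanish, so the minimal degree is 3.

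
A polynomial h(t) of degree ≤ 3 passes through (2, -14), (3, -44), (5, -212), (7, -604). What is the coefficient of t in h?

-2

Write h(t) = at^3 + bt^2 + ct + d. Substituting each data point gives a linear system:
  8a + 4b + 2c + d = -14
  27a + 9b + 3c + d = -44
  125a + 25b + 5c + d = -212
  343a + 49b + 7c + d = -604
Solving the system yields a = -2, b = 2, c = -2, d = -2.
So h(t) = -2t^3 + 2t^2 - 2t - 2.
The coefficient of t is -2.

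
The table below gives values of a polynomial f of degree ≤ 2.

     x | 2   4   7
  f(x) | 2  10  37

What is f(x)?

f(x) = x^2 - 2x + 2

Using the Lagrange interpolation formula with nodes 2, 4, 7:
  L_0(x) = (x - 4)(x - 7) / 10
  L_1(x) = (x - 2)(x - 7) / -6
  L_2(x) = (x - 2)(x - 4) / 15
Then f(x) = 2·L_0(x) + 10·L_1(x) + 37·L_2(x).
Expanding and collecting terms gives f(x) = x^2 - 2x + 2.
Check: f(7) = 37. ✓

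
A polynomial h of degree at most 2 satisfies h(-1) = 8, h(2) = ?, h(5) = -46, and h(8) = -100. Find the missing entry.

The 3 known points determine the degree-2 polynomial uniquely.
Write h(x) = ax^2 + bx + c. Substituting each data point gives a linear system:
  a - b + c = 8
  25a + 5b + c = -46
  64a + 8b + c = -100
Solving the system yields a = -1, b = -5, c = 4.
So h(x) = -x² - 5x + 4.
Then h(2) = -10.

-10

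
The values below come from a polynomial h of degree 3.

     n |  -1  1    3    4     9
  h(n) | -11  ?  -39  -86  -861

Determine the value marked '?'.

The 4 known points determine the degree-3 polynomial uniquely.
Write h(n) = an^3 + bn^2 + cn + d. Substituting each data point gives a linear system:
  -a + b - c + d = -11
  27a + 9b + 3c + d = -39
  64a + 16b + 4c + d = -86
  729a + 81b + 9c + d = -861
Solving the system yields a = -1, b = -2, c = 4, d = -6.
So h(n) = -n^3 - 2n^2 + 4n - 6.
Then h(1) = -5.

-5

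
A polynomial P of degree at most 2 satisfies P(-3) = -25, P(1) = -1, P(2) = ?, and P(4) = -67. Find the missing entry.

The 3 known points determine the degree-2 polynomial uniquely.
Write P(u) = au^2 + bu + c. Substituting each data point gives a linear system:
  9a - 3b + c = -25
  a + b + c = -1
  16a + 4b + c = -67
Solving the system yields a = -4, b = -2, c = 5.
So P(u) = -4u^2 - 2u + 5.
Then P(2) = -15.

-15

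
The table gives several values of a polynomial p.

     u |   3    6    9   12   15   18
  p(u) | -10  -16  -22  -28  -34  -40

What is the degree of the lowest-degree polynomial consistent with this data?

Forward differences of the values at u = 3, 6, 9, 12, 15, 18:
  p  : -10  -16  -22  -28  -34  -40
  Δ  : -6  -6  -6  -6  -6
  Δ^2: 0  0  0  0
  Δ^3: 0  0  0
  Δ^4: 0  0
  Δ^5: 0
The first differences are constant (-6) and nonzero, while all higher differences vanish, so the minimal degree is 1.

1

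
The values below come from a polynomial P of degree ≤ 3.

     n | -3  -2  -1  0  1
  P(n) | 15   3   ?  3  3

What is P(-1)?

1

On equispaced nodes a degree-3 polynomial has vanishing fourth forward difference, so
  P(-3) - 4·P(-2) + 6·P(-1) - 4·P(0) + P(1) = 0.
Substituting the known values and solving for P(-1):
  6·P(-1) = 6
  P(-1) = 1.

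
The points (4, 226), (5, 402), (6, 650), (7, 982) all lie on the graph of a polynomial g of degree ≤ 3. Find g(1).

Forward differences of the values at u = 4, 5, 6, 7:
  g  : 226  402  650  982
  Δ  : 176  248  332
  Δ^2: 72  84
  Δ^3: 12
The third differences are constant, confirming degree 3.
Interpolating (Newton forward form) and evaluating at u = 1 gives g(1) = 10.

10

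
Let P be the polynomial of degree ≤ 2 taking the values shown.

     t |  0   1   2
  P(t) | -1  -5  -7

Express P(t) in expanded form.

Write P(t) = at^2 + bt + c. Substituting each data point gives a linear system:
  c = -1
  a + b + c = -5
  4a + 2b + c = -7
Solving the system yields a = 1, b = -5, c = -1.
So P(t) = t^2 - 5t - 1.
Check: P(2) = -7. ✓

P(t) = t^2 - 5t - 1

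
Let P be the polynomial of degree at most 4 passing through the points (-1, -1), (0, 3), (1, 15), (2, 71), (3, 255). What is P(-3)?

Using the Lagrange interpolation formula with nodes -1, 0, 1, 2, 3:
  L_0(x) = x(x - 1)(x - 2)(x - 3) / 24
  L_1(x) = (x + 1)(x - 1)(x - 2)(x - 3) / -6
  L_2(x) = (x + 1)x(x - 2)(x - 3) / 4
  L_3(x) = (x + 1)x(x - 1)(x - 3) / -6
  L_4(x) = (x + 1)x(x - 1)(x - 2) / 24
Then P(x) = -1·L_0(x) + 3·L_1(x) + 15·L_2(x) + 71·L_3(x) + 255·L_4(x).
Expanding and collecting terms gives P(x) = 2x^4 + 2x^3 + 2x^2 + 6x + 3.
Evaluating at x = -3: P(-3) = 111.

111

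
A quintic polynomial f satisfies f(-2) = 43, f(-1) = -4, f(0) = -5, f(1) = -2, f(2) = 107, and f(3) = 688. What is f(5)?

Write f(u) = au^5 + bu^4 + cu^3 + du^2 + eu + k. Substituting each data point gives a linear system:
  -32a + 16b - 8c + 4d - 2e + k = 43
  -a + b - c + d - e + k = -4
  k = -5
  a + b + c + d + e + k = -2
  32a + 16b + 8c + 4d + 2e + k = 107
  243a + 81b + 27c + 9d + 3e + k = 688
Solving the system yields a = 1, b = 6, c = 0, d = -4, e = 0, k = -5.
So f(u) = u⁵ + 6u⁴ - 4u² - 5.
Then f(5) = 6770.

6770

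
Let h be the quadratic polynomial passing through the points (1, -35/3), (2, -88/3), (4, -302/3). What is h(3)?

Write h(u) = au^2 + bu + c. Substituting each data point gives a linear system:
  a + b + c = -35/3
  4a + 2b + c = -88/3
  16a + 4b + c = -302/3
Solving the system yields a = -6, b = 1/3, c = -6.
So h(u) = -6u² + (1/3)u - 6.
Then h(3) = -59.

-59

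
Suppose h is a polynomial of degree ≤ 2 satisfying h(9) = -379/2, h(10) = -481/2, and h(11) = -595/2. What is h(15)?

-1171/2

Using the Lagrange interpolation formula with nodes 9, 10, 11:
  L_0(t) = (t - 10)(t - 11) / 2
  L_1(t) = (t - 9)(t - 11) / -1
  L_2(t) = (t - 9)(t - 10) / 2
Then h(t) = -379/2·L_0(t) - 481/2·L_1(t) - 595/2·L_2(t).
Expanding and collecting terms gives h(t) = -3t^2 + 6t - 1/2.
Evaluating at t = 15: h(15) = -1171/2.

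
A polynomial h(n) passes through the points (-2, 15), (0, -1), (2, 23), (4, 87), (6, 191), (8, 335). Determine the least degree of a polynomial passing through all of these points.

Forward differences of the values at n = -2, 0, 2, 4, 6, 8:
  h  : 15  -1  23  87  191  335
  Δ  : -16  24  64  104  144
  Δ^2: 40  40  40  40
  Δ^3: 0  0  0
  Δ^4: 0  0
  Δ^5: 0
The second differences are constant (40) and nonzero, while all higher differences vanish, so the minimal degree is 2.

2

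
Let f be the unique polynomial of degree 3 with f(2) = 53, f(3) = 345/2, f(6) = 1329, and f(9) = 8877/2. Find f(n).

Write f(n) = an^3 + bn^2 + cn + d. Substituting each data point gives a linear system:
  8a + 4b + 2c + d = 53
  27a + 9b + 3c + d = 345/2
  216a + 36b + 6c + d = 1329
  729a + 81b + 9c + d = 8877/2
Solving the system yields a = 6, b = 1/2, c = 3, d = -3.
So f(n) = 6n^3 + (1/2)n^2 + 3n - 3.
Check: f(6) = 1329. ✓

f(n) = 6n^3 + (1/2)n^2 + 3n - 3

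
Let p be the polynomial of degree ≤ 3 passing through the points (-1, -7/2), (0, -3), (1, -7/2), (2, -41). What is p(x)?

Write p(x) = ax^3 + bx^2 + cx + d. Substituting each data point gives a linear system:
  -a + b - c + d = -7/2
  d = -3
  a + b + c + d = -7/2
  8a + 4b + 2c + d = -41
Solving the system yields a = -6, b = -1/2, c = 6, d = -3.
So p(x) = -6x^3 - (1/2)x^2 + 6x - 3.
Check: p(1) = -7/2. ✓

p(x) = -6x^3 - (1/2)x^2 + 6x - 3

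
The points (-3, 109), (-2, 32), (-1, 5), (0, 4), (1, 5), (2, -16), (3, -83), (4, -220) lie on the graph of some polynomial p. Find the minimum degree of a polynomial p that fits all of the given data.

3

Forward differences of the values at s = -3, -2, -1, 0, 1, 2, 3, 4:
  p  : 109  32  5  4  5  -16  -83  -220
  Δ  : -77  -27  -1  1  -21  -67  -137
  Δ^2: 50  26  2  -22  -46  -70
  Δ^3: -24  -24  -24  -24  -24
  Δ^4: 0  0  0  0
  Δ^5: 0  0  0
  Δ^6: 0  0
  Δ^7: 0
The third differences are constant (-24) and nonzero, while all higher differences vanish, so the minimal degree is 3.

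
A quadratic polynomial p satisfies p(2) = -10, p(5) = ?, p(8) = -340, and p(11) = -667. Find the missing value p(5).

-121

On equispaced nodes a degree-2 polynomial has vanishing third forward difference, so
  - p(2) + 3·p(5) - 3·p(8) + p(11) = 0.
Substituting the known values and solving for p(5):
  3·p(5) = -363
  p(5) = -121.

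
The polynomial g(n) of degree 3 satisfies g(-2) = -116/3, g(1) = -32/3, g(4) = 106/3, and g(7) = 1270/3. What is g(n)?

g(n) = 2n^3 - 5n^2 - (5/3)n - 6

Write g(n) = an^3 + bn^2 + cn + d. Substituting each data point gives a linear system:
  -8a + 4b - 2c + d = -116/3
  a + b + c + d = -32/3
  64a + 16b + 4c + d = 106/3
  343a + 49b + 7c + d = 1270/3
Solving the system yields a = 2, b = -5, c = -5/3, d = -6.
So g(n) = 2n³ - 5n² - (5/3)n - 6.
Check: g(4) = 106/3. ✓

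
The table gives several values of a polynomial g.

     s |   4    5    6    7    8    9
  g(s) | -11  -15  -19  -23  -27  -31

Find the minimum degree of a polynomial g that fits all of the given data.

Forward differences of the values at s = 4, 5, 6, 7, 8, 9:
  g  : -11  -15  -19  -23  -27  -31
  Δ  : -4  -4  -4  -4  -4
  Δ^2: 0  0  0  0
  Δ^3: 0  0  0
  Δ^4: 0  0
  Δ^5: 0
The first differences are constant (-4) and nonzero, while all higher differences vanish, so the minimal degree is 1.

1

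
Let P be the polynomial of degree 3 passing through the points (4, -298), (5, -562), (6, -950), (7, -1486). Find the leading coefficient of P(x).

-4

Write P(x) = ax^3 + bx^2 + cx + d. Substituting each data point gives a linear system:
  64a + 16b + 4c + d = -298
  125a + 25b + 5c + d = -562
  216a + 36b + 6c + d = -950
  343a + 49b + 7c + d = -1486
Solving the system yields a = -4, b = -2, c = -2, d = -2.
So P(x) = -4x^3 - 2x^2 - 2x - 2.
The leading coefficient is -4.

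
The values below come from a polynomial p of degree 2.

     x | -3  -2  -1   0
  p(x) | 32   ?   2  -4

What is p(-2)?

14

On equispaced nodes a degree-2 polynomial has vanishing third forward difference, so
  - p(-3) + 3·p(-2) - 3·p(-1) + p(0) = 0.
Substituting the known values and solving for p(-2):
  3·p(-2) = 42
  p(-2) = 14.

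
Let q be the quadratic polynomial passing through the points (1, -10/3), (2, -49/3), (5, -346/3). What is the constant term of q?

Write q(x) = ax^2 + bx + c. Substituting each data point gives a linear system:
  a + b + c = -10/3
  4a + 2b + c = -49/3
  25a + 5b + c = -346/3
Solving the system yields a = -5, b = 2, c = -1/3.
So q(x) = -5x² + 2x - 1/3.
The constant term is -1/3.

-1/3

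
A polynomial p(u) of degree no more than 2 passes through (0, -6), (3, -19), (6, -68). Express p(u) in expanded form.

p(u) = -2u^2 + (5/3)u - 6

Using the Lagrange interpolation formula with nodes 0, 3, 6:
  L_0(u) = (u - 3)(u - 6) / 18
  L_1(u) = u(u - 6) / -9
  L_2(u) = u(u - 3) / 18
Then p(u) = -6·L_0(u) - 19·L_1(u) - 68·L_2(u).
Expanding and collecting terms gives p(u) = -2u² + (5/3)u - 6.
Check: p(6) = -68. ✓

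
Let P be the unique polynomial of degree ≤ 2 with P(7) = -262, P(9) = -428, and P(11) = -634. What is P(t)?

Write P(t) = at^2 + bt + c. Substituting each data point gives a linear system:
  49a + 7b + c = -262
  81a + 9b + c = -428
  121a + 11b + c = -634
Solving the system yields a = -5, b = -3, c = 4.
So P(t) = -5t^2 - 3t + 4.
Check: P(9) = -428. ✓

P(t) = -5t^2 - 3t + 4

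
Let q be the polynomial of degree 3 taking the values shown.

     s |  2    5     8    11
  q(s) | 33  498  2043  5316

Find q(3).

Using the Lagrange interpolation formula with nodes 2, 5, 8, 11:
  L_0(s) = (s - 5)(s - 8)(s - 11) / -162
  L_1(s) = (s - 2)(s - 8)(s - 11) / 54
  L_2(s) = (s - 2)(s - 5)(s - 11) / -54
  L_3(s) = (s - 2)(s - 5)(s - 8) / 162
Then q(s) = 33·L_0(s) + 498·L_1(s) + 2043·L_2(s) + 5316·L_3(s).
Expanding and collecting terms gives q(s) = 4s^3 - s + 3.
Evaluating at s = 3: q(3) = 108.

108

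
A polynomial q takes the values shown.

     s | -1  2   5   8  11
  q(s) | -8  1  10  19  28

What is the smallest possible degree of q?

Forward differences of the values at s = -1, 2, 5, 8, 11:
  q  : -8  1  10  19  28
  Δ  : 9  9  9  9
  Δ^2: 0  0  0
  Δ^3: 0  0
  Δ^4: 0
The first differences are constant (9) and nonzero, while all higher differences vanish, so the minimal degree is 1.

1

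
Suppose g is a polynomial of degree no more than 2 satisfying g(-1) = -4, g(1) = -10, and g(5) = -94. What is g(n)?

g(n) = -3n^2 - 3n - 4

Write g(n) = an^2 + bn + c. Substituting each data point gives a linear system:
  a - b + c = -4
  a + b + c = -10
  25a + 5b + c = -94
Solving the system yields a = -3, b = -3, c = -4.
So g(n) = -3n^2 - 3n - 4.
Check: g(-1) = -4. ✓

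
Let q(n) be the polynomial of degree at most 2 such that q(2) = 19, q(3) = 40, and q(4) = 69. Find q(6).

Forward differences of the values at n = 2, 3, 4:
  q  : 19  40  69
  Δ  : 21  29
  Δ^2: 8
The second differences are constant, confirming degree 2.
Interpolating (Newton forward form) and evaluating at n = 6 gives q(6) = 151.

151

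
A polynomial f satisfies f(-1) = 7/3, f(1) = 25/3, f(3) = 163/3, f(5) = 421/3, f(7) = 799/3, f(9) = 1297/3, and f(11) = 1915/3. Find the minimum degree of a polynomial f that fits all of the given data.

Forward differences of the values at s = -1, 1, 3, 5, 7, 9, 11:
  f  : 7/3  25/3  163/3  421/3  799/3  1297/3  1915/3
  Δ  : 6  46  86  126  166  206
  Δ^2: 40  40  40  40  40
  Δ^3: 0  0  0  0
  Δ^4: 0  0  0
  Δ^5: 0  0
  Δ^6: 0
The second differences are constant (40) and nonzero, while all higher differences vanish, so the minimal degree is 2.

2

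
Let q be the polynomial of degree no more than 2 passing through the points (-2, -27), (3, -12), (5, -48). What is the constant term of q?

-3

Write q(x) = ax^2 + bx + c. Substituting each data point gives a linear system:
  4a - 2b + c = -27
  9a + 3b + c = -12
  25a + 5b + c = -48
Solving the system yields a = -3, b = 6, c = -3.
So q(x) = -3x^2 + 6x - 3.
The constant term is -3.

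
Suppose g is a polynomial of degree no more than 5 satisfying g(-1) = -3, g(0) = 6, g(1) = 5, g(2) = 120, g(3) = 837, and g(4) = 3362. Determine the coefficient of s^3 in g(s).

6

Write g(s) = as^5 + bs^4 + cs^3 + ds^2 + es + k. Substituting each data point gives a linear system:
  -a + b - c + d - e + k = -3
  k = 6
  a + b + c + d + e + k = 5
  32a + 16b + 8c + 4d + 2e + k = 120
  243a + 81b + 27c + 9d + 3e + k = 837
  1024a + 256b + 64c + 16d + 4e + k = 3362
Solving the system yields a = 3, b = 0, c = 6, d = -5, e = -5, k = 6.
So g(s) = 3s^5 + 6s^3 - 5s^2 - 5s + 6.
The coefficient of s^3 is 6.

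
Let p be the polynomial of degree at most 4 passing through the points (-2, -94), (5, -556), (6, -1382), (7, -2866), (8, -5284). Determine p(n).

p(n) = -2n^4 + 6n^3 - 3n^2 + 3n + 4

Write p(n) = an^4 + bn^3 + cn^2 + dn + e. Substituting each data point gives a linear system:
  16a - 8b + 4c - 2d + e = -94
  625a + 125b + 25c + 5d + e = -556
  1296a + 216b + 36c + 6d + e = -1382
  2401a + 343b + 49c + 7d + e = -2866
  4096a + 512b + 64c + 8d + e = -5284
Solving the system yields a = -2, b = 6, c = -3, d = 3, e = 4.
So p(n) = -2n⁴ + 6n³ - 3n² + 3n + 4.
Check: p(6) = -1382. ✓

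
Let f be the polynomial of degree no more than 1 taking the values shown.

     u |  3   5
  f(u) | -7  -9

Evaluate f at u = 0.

-4

Write f(u) = au + b. Substituting each data point gives a linear system:
  3a + b = -7
  5a + b = -9
Solving the system yields a = -1, b = -4.
So f(u) = -u - 4.
Then f(0) = -4.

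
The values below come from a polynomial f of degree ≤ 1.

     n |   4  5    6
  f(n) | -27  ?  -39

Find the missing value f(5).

On equispaced nodes a degree-1 polynomial has vanishing second forward difference, so
  f(4) - 2·f(5) + f(6) = 0.
Substituting the known values and solving for f(5):
  -2·f(5) = 66
  f(5) = -33.

-33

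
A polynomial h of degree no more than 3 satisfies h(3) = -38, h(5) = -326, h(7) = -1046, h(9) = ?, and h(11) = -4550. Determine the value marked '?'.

The 4 known points determine the degree-3 polynomial uniquely.
Write h(n) = an^3 + bn^2 + cn + d. Substituting each data point gives a linear system:
  27a + 9b + 3c + d = -38
  125a + 25b + 5c + d = -326
  343a + 49b + 7c + d = -1046
  1331a + 121b + 11c + d = -4550
Solving the system yields a = -4, b = 6, c = 4, d = 4.
So h(n) = -4n^3 + 6n^2 + 4n + 4.
Then h(9) = -2390.

-2390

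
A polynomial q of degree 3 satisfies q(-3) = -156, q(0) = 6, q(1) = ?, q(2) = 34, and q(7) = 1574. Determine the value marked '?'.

The 4 known points determine the degree-3 polynomial uniquely.
Write q(x) = ax^3 + bx^2 + cx + d. Substituting each data point gives a linear system:
  -27a + 9b - 3c + d = -156
  d = 6
  8a + 4b + 2c + d = 34
  343a + 49b + 7c + d = 1574
Solving the system yields a = 5, b = -3, c = 0, d = 6.
So q(x) = 5x^3 - 3x^2 + 6.
Then q(1) = 8.

8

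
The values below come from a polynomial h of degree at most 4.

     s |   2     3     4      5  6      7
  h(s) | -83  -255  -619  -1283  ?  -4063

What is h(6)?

-2379

On equispaced nodes a degree-4 polynomial has vanishing fifth forward difference, so
  - h(2) + 5·h(3) - 10·h(4) + 10·h(5) - 5·h(6) + h(7) = 0.
Substituting the known values and solving for h(6):
  -5·h(6) = 11895
  h(6) = -2379.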